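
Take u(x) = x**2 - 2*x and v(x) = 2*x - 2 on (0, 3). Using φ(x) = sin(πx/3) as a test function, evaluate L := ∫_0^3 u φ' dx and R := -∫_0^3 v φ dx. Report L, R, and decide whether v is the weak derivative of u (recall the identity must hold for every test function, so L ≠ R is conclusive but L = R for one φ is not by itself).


LHS = -6/π, RHS = -6/π. Yes, v = u' weakly.

u(x) = x**2 - 2*x, classical derivative u'(x) = 2*x - 2.
φ(x) = sin(πx/3), so φ'(x) = π*cos(π*x/3)/3.
Note φ(0) = φ(3) = 0, so the boundary term u·φ vanishes.
LHS = ∫_0^3 u(x) φ'(x) dx = ∫_0^3 (π*x^2*cos(π*x/3)/3 - 2*π*x*cos(π*x/3)/3) dx. Term by term:
  ∫_0^3 -2*π*x*cos(π*x/3)/3 dx = 12/π;  ∫_0^3 π*x^2*cos(π*x/3)/3 dx = -18/π.
Sum: 12/π − 18/π = -6/π.
So LHS = -6/π.
∫_0^3 v(x) φ(x) dx = ∫_0^3 (2*x*sin(π*x/3) - 2*sin(π*x/3)) dx. Term by term:
  ∫_0^3 -2*sin(π*x/3) dx = -12/π;  ∫_0^3 2*x*sin(π*x/3) dx = 18/π.
Sum: -12/π + 18/π = 6/π.
So RHS = -∫_0^3 v(x) φ(x) dx = -6/π.
LHS = RHS, so the identity holds for this test φ.
Moreover u is smooth here and v(x) = u'(x) = 2*x - 2 pointwise, so the identity holds for every test function. Hence v is the weak derivative of u.


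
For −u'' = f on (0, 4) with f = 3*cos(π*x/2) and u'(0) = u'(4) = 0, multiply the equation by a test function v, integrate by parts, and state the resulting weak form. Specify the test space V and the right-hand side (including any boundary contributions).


V = H^1(0, 4) (no boundary constraint on v; u is determined up to an additive constant); weak form: ∫_0^4 u'v' dx = ∫_0^4 (3*cos(π*x/2)) v dx for all v ∈ V.

Multiply both sides by a test function v and integrate from 0 to 4:
  ∫_0^4 −u''(x) v(x) dx = ∫_0^4 f(x) v(x) dx.
Integrate the LHS by parts once:
  ∫_0^4 −u'' v dx = −[u'(x) v(x)]_0^4 + ∫_0^4 u'(x) v'(x) dx.
Thus ∫_0^4 u'(x) v'(x) dx = ∫_0^4 f(x) v(x) dx + [u'(x) v(x)]_0^4.
Choose V so that boundary terms are either known or forced to vanish.
u has homogeneous Neumann: u'(0) = u'(4) = 0. So [u' v]_0^4 = 0·v(4) − 0·v(0) = 0 for any v; take V = H^1(0, 4).
Weak formulation: find u (satisfying any essential BC) such that ∫_0^4 u'(x) v'(x) dx = ∫_0^4 f v dx for all v ∈ V (homogeneous Neumann, so boundary terms vanish).
Substituting f(x) = 3*cos(π*x/2), the right-hand side is ∫_0^4 (3*cos(π*x/2)) v dx.
Compatibility check (pure Neumann): taking v ≡ 1 ∈ V gives 0 = ∫_0^4 f dx + (0) − (0), i.e. ∫_0^4 f dx must equal u'(0) − u'(4) = 0. Indeed ∫_0^4 (3*cos(π*x/2)) dx = 0, so the data are compatible. The solution is then unique only up to an additive constant (fix it e.g. by requiring ∫_0^4 u dx = 0).


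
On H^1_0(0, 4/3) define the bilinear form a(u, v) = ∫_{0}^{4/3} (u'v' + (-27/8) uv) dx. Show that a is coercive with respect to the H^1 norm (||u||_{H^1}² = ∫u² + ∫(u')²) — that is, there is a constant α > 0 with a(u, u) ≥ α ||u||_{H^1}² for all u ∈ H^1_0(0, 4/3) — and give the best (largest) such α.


α = 9*(-6 + π^2)/(16 + 9*π^2)

Coercivity of a(·,·) on H^1_0(0, 4/3) means a(u, u) ≥ α ||u||_{H^1}² for every u ∈ H^1_0.
The interval has length L = 4/3, and Poincaré/coercivity depend only on L. Here a(u, u) = ∫(u')² + (-27/8)·∫u².
Here c = -27/8 < 0 with |c| < (π/L)² = 9*π^2/16, so coercivity still holds. The condition a(u,u) ≥ α||u||_{H^1}² reads (1−α)∫(u')² ≥ (α−c)∫u². Any admissible α is ≤ 1 (rapidly oscillating u have ∫u²/∫(u')² → 0), and α = 1 would force 0 ≥ (1−c)∫u², impossible since c < 1; so 1−α > 0. By the sharp Poincaré inequality on H^1_0 of an interval of length L, ∫(u')² ≥ (π/L)²∫u² with equality for the first sine mode sin(π(x−x₀)/L) (x₀ the left endpoint), so the inequality holds for all u iff (1−α)(π/L)² ≥ α − c, i.e. α ≤ ((π/L)² + c)/((π/L)² + 1) = (1 + c(L/π)²)/(1 + (L/π)²). (Direct route, valid since c ≤ 0: Poincaré gives c∫u² ≥ c(L/π)²∫(u')², so a(u,u) ≥ (1 + c(L/π)²)∫(u')², while ||u||_{H^1}² ≤ (1 + (L/π)²)∫(u')²; dividing yields the same α.) With (π/L)² = 9*π^2/16 and c = -27/8, the largest admissible constant is α = ((π/L)² + c)/((π/L)² + 1).
Simplifying, α = 9*(-6 + π^2)/(16 + 9*π^2).


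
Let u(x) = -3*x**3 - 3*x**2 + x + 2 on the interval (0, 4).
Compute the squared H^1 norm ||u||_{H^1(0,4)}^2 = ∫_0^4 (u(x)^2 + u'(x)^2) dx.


||u||_{H^1}^2 = 5924276/105

The H^1 norm (squared) on an interval (0, L) is
  ||u||_{H^1}^2 = ∫_0^L u(x)^2 dx + ∫_0^L u'(x)^2 dx.
Compute u'(x) = -9*x**2 - 6*x + 1.
Then u(x)^2 = 9*x**6 + 18*x**5 + 3*x**4 - 18*x**3 - 11*x**2 + 4*x + 4 and u'(x)^2 = 81*x**4 + 108*x**3 + 18*x**2 - 12*x + 1.
Integrate each monomial from 0 to 4 using ∫_0^4 c·x^n dx = c·4^(n+1)/(n+1):
  ∫_0^4 u(x)^2 dx = ∫_0^4 (9*x^6 + 18*x^5 + 3*x^4 - 18*x^3 - 11*x^2 + 4*x + 4) dx. Term by term:
    ∫_0^4 9*x^6 dx = 147456/7;  ∫_0^4 18*x^5 dx = 12288;  ∫_0^4 3*x^4 dx = 3072/5;
    ∫_0^4 -18*x^3 dx = -1152;  ∫_0^4 -11*x^2 dx = -704/3;  ∫_0^4 4*x dx = 32;
    ∫_0^4 4 dx = 16.
  Sum: 147456/7 + 12288 + 3072/5 − 1152 − 704/3 + 32 + 16 = 3426032/105.
  ∫_0^4 u'(x)^2 dx = ∫_0^4 (81*x^4 + 108*x^3 + 18*x^2 - 12*x + 1) dx. Term by term:
    ∫_0^4 81*x^4 dx = 82944/5;  ∫_0^4 108*x^3 dx = 6912;  ∫_0^4 18*x^2 dx = 384;
    ∫_0^4 -12*x dx = -96;  ∫_0^4 1 dx = 4.
  Sum: 82944/5 + 6912 + 384 − 96 + 4 = 118964/5.
Adding: ||u||_{H^1}^2 = 3426032/105 + 118964/5 = 5924276/105.


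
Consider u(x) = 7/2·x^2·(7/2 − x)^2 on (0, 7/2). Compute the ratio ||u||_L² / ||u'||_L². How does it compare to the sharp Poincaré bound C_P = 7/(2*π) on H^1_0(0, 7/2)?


||u||_L² / ||u'||_L² = 7*sqrt(3)/12 < C_P = 7/(2*π).

u(x) = 7/2·x^2·(7/2 − x)^2, so u'(x) = 7*x*(2*x - 7)*(4*x - 7)/4.
u(x) = 7/2·x^2·(7/2 − x)^2 vanishes at x = 0 and x = 7/2, so u ∈ H^1_0(0, 7/2). Differentiate via the product rule and integrate the resulting polynomials term by term.
  ∫_0^7/2 u² dx = ∫_0^7/2 (49*x^8/4 - 343*x^7/2 + 7203*x^6/8 - 16807*x^5/8 + 117649*x^4/64) dx. Term by term:
    ∫_0^7/2 49*x^8/4 dx = 1977326743/18432;  ∫_0^7/2 -343*x^7/2 dx = -1977326743/4096;  ∫_0^7/2 7203*x^6/8 dx = 847425747/1024;
    ∫_0^7/2 -16807*x^5/8 dx = -1977326743/3072;  ∫_0^7/2 117649*x^4/64 dx = 1977326743/10240.
  Sum: 1977326743/18432 − 1977326743/4096 + 847425747/1024 − 1977326743/3072 + 1977326743/10240 = 282475249/184320.
  ∫_0^7/2 (u')² dx = ∫_0^7/2 (196*x^6 - 2058*x^5 + 31213*x^4/4 - 50421*x^3/4 + 117649*x^2/16) dx. Term by term:
    ∫_0^7/2 196*x^6 dx = 5764801/32;  ∫_0^7/2 -2058*x^5 dx = -40353607/64;  ∫_0^7/2 31213*x^4/4 dx = 524596891/640;
    ∫_0^7/2 -50421*x^3/4 dx = -121060821/256;  ∫_0^7/2 117649*x^2/16 dx = 40353607/384.
  Sum: 5764801/32 − 40353607/64 + 524596891/640 − 121060821/256 + 40353607/384 = 5764801/3840.
∫_0^7/2 u² dx = 282475249/184320, so ||u||_L² = 16807*sqrt(5)/960.
∫_0^7/2 (u')² dx = 5764801/3840, so ||u'||_L² = 2401*sqrt(15)/240.
Ratio ||u||_L² / ||u'||_L² = 7*sqrt(3)/12.
Sharp Poincaré constant on H^1_0(0, 7/2) is C_P = L/π = 7/(2*π), achieved by sin(2*π/7·x).
A polynomial bump cannot attain the sharp Poincaré constant (only the first sine eigenfunction does), so the ratio is strictly less than C_P, consistent with ||u||_L² ≤ C_P ||u'||_L².


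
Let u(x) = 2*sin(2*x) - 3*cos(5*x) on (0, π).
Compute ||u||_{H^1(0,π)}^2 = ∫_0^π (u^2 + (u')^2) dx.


||u||_{H^1(0,π)}^2 = 416/7 + 127*π

u'(x) = 15*sin(5*x) + 4*cos(2*x).
Expand u² and (u')² and integrate term by term on (0, π), using: for integers n ≥ 1, ∫_0^π sin²(nx) dx = ∫_0^π cos²(nx) dx = π/2; for n ≠ n', ∫_0^π sin(nx)sin(n'x) dx = ∫_0^π cos(nx)cos(n'x) dx = 0; and by product-to-sum, ∫_0^π sin(nx)cos(n'x) dx = ½∫_0^π [sin((n+n')x) + sin((n−n')x)] dx, which is 0 when n+n' is even and 2n/(n²−n'²) when n+n' is odd (it need not vanish on (0, π)).
  u² squared terms: (-3)²·∫cos(5x)² dx = 9·π/2 = 9*π/2;  (2)²·∫sin(2x)² dx = 4·π/2 = 2*π.
  u² cross terms: 2·(-3)·(2)·∫cos(5x)·sin(2x) dx = -12·(-4/21) = 16/7.
  So ∫_0^π u² dx = 9*π/2 + 2*π + 16/7 = 16/7 + 13*π/2.
  (u')² squared terms: (4)²·∫cos(2x)² dx = 16·π/2 = 8*π;  (15)²·∫sin(5x)² dx = 225·π/2 = 225*π/2.
  (u')² cross terms: 2·(4)·(15)·∫cos(2x)·sin(5x) dx = 120·(10/21) = 400/7.
  So ∫_0^π (u')² dx = 8*π + 225*π/2 + 400/7 = 400/7 + 241*π/2.
||u||_{H^1}^2 = (16/7 + 13*π/2) + (400/7 + 241*π/2) = 416/7 + 127*π.


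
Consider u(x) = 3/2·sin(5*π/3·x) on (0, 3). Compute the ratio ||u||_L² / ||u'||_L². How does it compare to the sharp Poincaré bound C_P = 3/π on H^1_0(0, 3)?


||u||_L² / ||u'||_L² = 3/(5*π) < C_P = 3/π.

u(x) = 3/2·sin(5*π/3·x), so u'(x) = 5*π*cos(5*π*x/3)/2.
Writing u(x) = A·sin(kπx/L) with A = 3/2 and k = 5, use ∫_0^L sin²(kπx/L) dx = L/2 and ∫_0^L cos²(kπx/L) dx = L/2.
u² = 9/4·sin²(5*π/3·x) and (u')² = 25*π^2/4·cos²(5*π/3·x), and each of sin², cos² integrates to L/2 = 3/2 over (0, 3).
∫_0^3 u² dx = 27/8, so ||u||_L² = 3*sqrt(6)/4.
∫_0^3 (u')² dx = 75*π^2/8, so ||u'||_L² = 5*sqrt(6)*π/4.
Ratio ||u||_L² / ||u'||_L² = 3/(5*π).
Sharp Poincaré constant on H^1_0(0, 3) is C_P = L/π = 3/π, achieved by sin(π/3·x).
This is the k = 5 harmonic; the ratio L/(kπ) is strictly less than C_P = L/π, consistent with the sharp inequality ||u||_L² ≤ C_P ||u'||_L².


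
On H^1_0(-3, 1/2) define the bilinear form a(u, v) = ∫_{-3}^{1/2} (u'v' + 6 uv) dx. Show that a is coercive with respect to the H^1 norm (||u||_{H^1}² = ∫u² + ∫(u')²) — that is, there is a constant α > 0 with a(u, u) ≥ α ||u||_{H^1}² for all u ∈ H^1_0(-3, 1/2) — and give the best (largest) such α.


α = 1

Coercivity of a(·,·) on H^1_0(-3, 1/2) means a(u, u) ≥ α ||u||_{H^1}² for every u ∈ H^1_0.
The interval has length L = 7/2, and Poincaré/coercivity depend only on L. Here a(u, u) = ∫(u')² + (6)·∫u².
Here c = 6 ≥ 1, so a(u,u) = ∫(u')² + c∫u² ≥ ∫(u')² + ∫u² = ||u||_{H^1}², i.e. α = 1 works. No larger α is possible: a(u,u) ≥ α||u||_{H^1}² means (1−α)∫(u')² ≥ (α−c)∫u², and for the modes u_n = sin(nπ(x−x₀)/L) (x₀ the left endpoint) one has ∫u_n²/∫(u_n')² = (L/(nπ))² → 0, so a(u_n,u_n)/||u_n||_{H^1}² → 1. Hence the optimal constant is α = 1.
Therefore α = 1.


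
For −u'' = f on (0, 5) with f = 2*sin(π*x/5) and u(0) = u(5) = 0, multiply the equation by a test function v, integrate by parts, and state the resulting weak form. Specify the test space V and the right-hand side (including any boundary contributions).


V = H^1_0(0, 5) (so v(0) = v(5) = 0); weak form: ∫_0^5 u'v' dx = ∫_0^5 (2*sin(π*x/5)) v dx for all v ∈ V.

Multiply both sides by a test function v and integrate from 0 to 5:
  ∫_0^5 −u''(x) v(x) dx = ∫_0^5 f(x) v(x) dx.
Integrate the LHS by parts once:
  ∫_0^5 −u'' v dx = −[u'(x) v(x)]_0^5 + ∫_0^5 u'(x) v'(x) dx.
Thus ∫_0^5 u'(x) v'(x) dx = ∫_0^5 f(x) v(x) dx + [u'(x) v(x)]_0^5.
Choose V so that boundary terms are either known or forced to vanish.
u is Dirichlet: u(0) = u(5) = 0. Let V = H^1_0(0, 5); then v(0) = v(5) = 0, and [u' v]_0^5 = 0.
Weak formulation: find u (satisfying any essential BC) such that ∫_0^5 u'(x) v'(x) dx = ∫_0^5 f v dx for all v ∈ V.
Substituting f(x) = 2*sin(π*x/5), the right-hand side is ∫_0^5 (2*sin(π*x/5)) v dx.


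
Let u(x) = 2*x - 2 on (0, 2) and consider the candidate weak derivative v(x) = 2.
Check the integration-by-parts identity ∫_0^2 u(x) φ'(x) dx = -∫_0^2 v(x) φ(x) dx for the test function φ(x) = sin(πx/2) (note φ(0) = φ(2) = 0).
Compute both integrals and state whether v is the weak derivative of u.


LHS = -8/π, RHS = -8/π. Yes, v = u' weakly.

u(x) = 2*x - 2, classical derivative u'(x) = 2.
φ(x) = sin(πx/2), so φ'(x) = π*cos(π*x/2)/2.
Note φ(0) = φ(2) = 0, so the boundary term u·φ vanishes.
LHS = ∫_0^2 u(x) φ'(x) dx = ∫_0^2 (π*x*cos(π*x/2) - π*cos(π*x/2)) dx. Term by term:
  ∫_0^2 -π*cos(π*x/2) dx = 0;  ∫_0^2 π*x*cos(π*x/2) dx = -8/π.
Sum: 0 − 8/π = -8/π.
So LHS = -8/π.
∫_0^2 v(x) φ(x) dx = ∫_0^2 (2*sin(π*x/2)) dx. Term by term:
  ∫_0^2 2*sin(π*x/2) dx = 8/π.
So RHS = -∫_0^2 v(x) φ(x) dx = -8/π.
LHS = RHS, so the identity holds for this test φ.
Moreover u is smooth here and v(x) = u'(x) = 2 pointwise, so the identity holds for every test function. Hence v is the weak derivative of u.


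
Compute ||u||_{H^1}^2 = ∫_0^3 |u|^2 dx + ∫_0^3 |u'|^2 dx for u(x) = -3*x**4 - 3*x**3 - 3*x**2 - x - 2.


||u||_{H^1}^2 = 18620733/140

The H^1 norm (squared) on an interval (0, L) is
  ||u||_{H^1}^2 = ∫_0^L u(x)^2 dx + ∫_0^L u'(x)^2 dx.
Compute u'(x) = -12*x**3 - 9*x**2 - 6*x - 1.
Then u(x)^2 = 9*x**8 + 18*x**7 + 27*x**6 + 24*x**5 + 27*x**4 + 18*x**3 + 13*x**2 + 4*x + 4 and u'(x)^2 = 144*x**6 + 216*x**5 + 225*x**4 + 132*x**3 + 54*x**2 + 12*x + 1.
Integrate each monomial from 0 to 3 using ∫_0^3 c·x^n dx = c·3^(n+1)/(n+1):
  ∫_0^3 u(x)^2 dx = ∫_0^3 (9*x^8 + 18*x^7 + 27*x^6 + 24*x^5 + 27*x^4 + 18*x^3 + 13*x^2 + 4*x + 4) dx. Term by term:
    ∫_0^3 9*x^8 dx = 19683;  ∫_0^3 18*x^7 dx = 59049/4;  ∫_0^3 27*x^6 dx = 59049/7;
    ∫_0^3 24*x^5 dx = 2916;  ∫_0^3 27*x^4 dx = 6561/5;  ∫_0^3 18*x^3 dx = 729/2;
    ∫_0^3 13*x^2 dx = 117;  ∫_0^3 4*x dx = 18;  ∫_0^3 4 dx = 12.
  Sum: 19683 + 59049/4 + 59049/7 + 2916 + 6561/5 + 729/2 + 117 + 18 + 12 = 6666873/140.
  ∫_0^3 u'(x)^2 dx = ∫_0^3 (144*x^6 + 216*x^5 + 225*x^4 + 132*x^3 + 54*x^2 + 12*x + 1) dx. Term by term:
    ∫_0^3 144*x^6 dx = 314928/7;  ∫_0^3 216*x^5 dx = 26244;  ∫_0^3 225*x^4 dx = 10935;
    ∫_0^3 132*x^3 dx = 2673;  ∫_0^3 54*x^2 dx = 486;  ∫_0^3 12*x dx = 54;
    ∫_0^3 1 dx = 3.
  Sum: 314928/7 + 26244 + 10935 + 2673 + 486 + 54 + 3 = 597693/7.
Adding: ||u||_{H^1}^2 = 6666873/140 + 597693/7 = 18620733/140.


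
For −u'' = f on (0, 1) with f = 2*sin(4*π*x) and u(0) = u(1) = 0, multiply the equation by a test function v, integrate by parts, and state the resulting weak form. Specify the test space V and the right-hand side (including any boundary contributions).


V = H^1_0(0, 1) (so v(0) = v(1) = 0); weak form: ∫_0^1 u'v' dx = ∫_0^1 (2*sin(4*π*x)) v dx for all v ∈ V.

Multiply both sides by a test function v and integrate from 0 to 1:
  ∫_0^1 −u''(x) v(x) dx = ∫_0^1 f(x) v(x) dx.
Integrate the LHS by parts once:
  ∫_0^1 −u'' v dx = −[u'(x) v(x)]_0^1 + ∫_0^1 u'(x) v'(x) dx.
Thus ∫_0^1 u'(x) v'(x) dx = ∫_0^1 f(x) v(x) dx + [u'(x) v(x)]_0^1.
Choose V so that boundary terms are either known or forced to vanish.
u is Dirichlet: u(0) = u(1) = 0. Let V = H^1_0(0, 1); then v(0) = v(1) = 0, and [u' v]_0^1 = 0.
Weak formulation: find u (satisfying any essential BC) such that ∫_0^1 u'(x) v'(x) dx = ∫_0^1 f v dx for all v ∈ V.
Substituting f(x) = 2*sin(4*π*x), the right-hand side is ∫_0^1 (2*sin(4*π*x)) v dx.


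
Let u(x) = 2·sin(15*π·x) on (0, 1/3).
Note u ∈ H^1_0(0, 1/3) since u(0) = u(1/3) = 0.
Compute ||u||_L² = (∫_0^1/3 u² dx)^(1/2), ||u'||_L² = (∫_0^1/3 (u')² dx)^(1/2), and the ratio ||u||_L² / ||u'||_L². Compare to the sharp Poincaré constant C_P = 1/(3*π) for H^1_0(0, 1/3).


||u||_L² / ||u'||_L² = 1/(15*π) < C_P = 1/(3*π).

u(x) = 2·sin(15*π·x), so u'(x) = 30*π*cos(15*π*x).
Writing u(x) = A·sin(kπx/L) with A = 2 and k = 5, use ∫_0^L sin²(kπx/L) dx = L/2 and ∫_0^L cos²(kπx/L) dx = L/2.
u² = 4·sin²(15*π·x) and (u')² = 900*π^2·cos²(15*π·x), and each of sin², cos² integrates to L/2 = 1/6 over (0, 1/3).
∫_0^1/3 u² dx = 2/3, so ||u||_L² = sqrt(6)/3.
∫_0^1/3 (u')² dx = 150*π^2, so ||u'||_L² = 5*sqrt(6)*π.
Ratio ||u||_L² / ||u'||_L² = 1/(15*π).
Sharp Poincaré constant on H^1_0(0, 1/3) is C_P = L/π = 1/(3*π), achieved by sin(3*π·x).
This is the k = 5 harmonic; the ratio L/(kπ) is strictly less than C_P = L/π, consistent with the sharp inequality ||u||_L² ≤ C_P ||u'||_L².


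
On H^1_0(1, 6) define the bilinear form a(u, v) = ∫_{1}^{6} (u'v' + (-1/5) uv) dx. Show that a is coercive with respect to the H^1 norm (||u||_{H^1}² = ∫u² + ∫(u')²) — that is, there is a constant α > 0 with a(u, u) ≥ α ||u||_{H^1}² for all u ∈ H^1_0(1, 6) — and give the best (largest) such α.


α = (-5 + π^2)/(π^2 + 25)

Coercivity of a(·,·) on H^1_0(1, 6) means a(u, u) ≥ α ||u||_{H^1}² for every u ∈ H^1_0.
The interval has length L = 5, and Poincaré/coercivity depend only on L. Here a(u, u) = ∫(u')² + (-1/5)·∫u².
Here c = -1/5 < 0 with |c| < (π/L)² = π^2/25, so coercivity still holds. The condition a(u,u) ≥ α||u||_{H^1}² reads (1−α)∫(u')² ≥ (α−c)∫u². Any admissible α is ≤ 1 (rapidly oscillating u have ∫u²/∫(u')² → 0), and α = 1 would force 0 ≥ (1−c)∫u², impossible since c < 1; so 1−α > 0. By the sharp Poincaré inequality on H^1_0 of an interval of length L, ∫(u')² ≥ (π/L)²∫u² with equality for the first sine mode sin(π(x−x₀)/L) (x₀ the left endpoint), so the inequality holds for all u iff (1−α)(π/L)² ≥ α − c, i.e. α ≤ ((π/L)² + c)/((π/L)² + 1) = (1 + c(L/π)²)/(1 + (L/π)²). (Direct route, valid since c ≤ 0: Poincaré gives c∫u² ≥ c(L/π)²∫(u')², so a(u,u) ≥ (1 + c(L/π)²)∫(u')², while ||u||_{H^1}² ≤ (1 + (L/π)²)∫(u')²; dividing yields the same α.) With (π/L)² = π^2/25 and c = -1/5, the largest admissible constant is α = ((π/L)² + c)/((π/L)² + 1).
Simplifying, α = (-5 + π^2)/(π^2 + 25).


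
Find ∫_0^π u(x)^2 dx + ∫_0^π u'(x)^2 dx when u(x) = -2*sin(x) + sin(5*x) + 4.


||u||_{H^1(0,π)}^2 = -144/5 + 33*π

u'(x) = -2*cos(x) + 5*cos(5*x).
Expand u² and (u')² and integrate term by term on (0, π), using: for integers n ≥ 1, ∫_0^π sin²(nx) dx = ∫_0^π cos²(nx) dx = π/2; for n ≠ n', ∫_0^π sin(nx)sin(n'x) dx = ∫_0^π cos(nx)cos(n'x) dx = 0; and by product-to-sum, ∫_0^π sin(nx)cos(n'x) dx = ½∫_0^π [sin((n+n')x) + sin((n−n')x)] dx, which is 0 when n+n' is even and 2n/(n²−n'²) when n+n' is odd (it need not vanish on (0, π)). For the constant mode: ∫_0^π 1 dx = π, ∫_0^π cos(nx) dx = 0, ∫_0^π sin(nx) dx = (1−(−1)^n)/n.
  u² squared terms: (4)²·∫1 dx = 16·π = 16*π;  (-2)²·∫sin(x)² dx = 4·π/2 = 2*π;  (1)²·∫sin(5x)² dx = 1·π/2 = π/2.
  u² cross terms: 2·(4)·(-2)·∫1·sin(x) dx = -16·(2) = -32;  2·(4)·(1)·∫1·sin(5x) dx = 8·(2/5) = 16/5;  2·(-2)·(1)·∫sin(x)·sin(5x) dx = -4·(0) = 0.
  So ∫_0^π u² dx = 16*π + 2*π + π/2 − 32 + 16/5 + 0 = -144/5 + 37*π/2.
  (u')² squared terms: (-2)²·∫cos(x)² dx = 4·π/2 = 2*π;  (5)²·∫cos(5x)² dx = 25·π/2 = 25*π/2.
  (u')² cross terms: 2·(-2)·(5)·∫cos(x)·cos(5x) dx = -20·(0) = 0.
  So ∫_0^π (u')² dx = 2*π + 25*π/2 + 0 = 29*π/2.
||u||_{H^1}^2 = (-144/5 + 37*π/2) + (29*π/2) = -144/5 + 33*π.


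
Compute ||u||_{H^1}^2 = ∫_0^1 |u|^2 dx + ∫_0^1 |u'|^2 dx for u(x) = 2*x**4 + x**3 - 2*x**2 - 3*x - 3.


||u||_{H^1}^2 = 9278/315

The H^1 norm (squared) on an interval (0, L) is
  ||u||_{H^1}^2 = ∫_0^L u(x)^2 dx + ∫_0^L u'(x)^2 dx.
Compute u'(x) = 8*x**3 + 3*x**2 - 4*x - 3.
Then u(x)^2 = 4*x**8 + 4*x**7 - 7*x**6 - 16*x**5 - 14*x**4 + 6*x**3 + 21*x**2 + 18*x + 9 and u'(x)^2 = 64*x**6 + 48*x**5 - 55*x**4 - 72*x**3 - 2*x**2 + 24*x + 9.
Integrate each monomial from 0 to 1 using ∫_0^1 c·x^n dx = c·1^(n+1)/(n+1):
  ∫_0^1 u(x)^2 dx = ∫_0^1 (4*x^8 + 4*x^7 - 7*x^6 - 16*x^5 - 14*x^4 + 6*x^3 + 21*x^2 + 18*x + 9) dx. Term by term:
    ∫_0^1 4*x^8 dx = 4/9;  ∫_0^1 4*x^7 dx = 1/2;  ∫_0^1 -7*x^6 dx = -1;
    ∫_0^1 -16*x^5 dx = -8/3;  ∫_0^1 -14*x^4 dx = -14/5;  ∫_0^1 6*x^3 dx = 3/2;
    ∫_0^1 21*x^2 dx = 7;  ∫_0^1 18*x dx = 9;  ∫_0^1 9 dx = 9.
  Sum: 4/9 + 1/2 − 1 − 8/3 − 14/5 + 3/2 + 7 + 9 + 9 = 944/45.
  ∫_0^1 u'(x)^2 dx = ∫_0^1 (64*x^6 + 48*x^5 - 55*x^4 - 72*x^3 - 2*x^2 + 24*x + 9) dx. Term by term:
    ∫_0^1 64*x^6 dx = 64/7;  ∫_0^1 48*x^5 dx = 8;  ∫_0^1 -55*x^4 dx = -11;
    ∫_0^1 -72*x^3 dx = -18;  ∫_0^1 -2*x^2 dx = -2/3;  ∫_0^1 24*x dx = 12;
    ∫_0^1 9 dx = 9.
  Sum: 64/7 + 8 − 11 − 18 − 2/3 + 12 + 9 = 178/21.
Adding: ||u||_{H^1}^2 = 944/45 + 178/21 = 9278/315.


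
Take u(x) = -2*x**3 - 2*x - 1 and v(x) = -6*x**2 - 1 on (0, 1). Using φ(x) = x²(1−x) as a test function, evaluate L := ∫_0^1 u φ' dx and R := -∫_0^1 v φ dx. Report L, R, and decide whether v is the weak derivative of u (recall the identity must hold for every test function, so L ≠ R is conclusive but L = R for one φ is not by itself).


LHS = 11/30, RHS = 17/60. No, v is not the weak derivative of u.

u(x) = -2*x**3 - 2*x - 1, classical derivative u'(x) = -6*x**2 - 2.
φ(x) = x²(1−x), so φ'(x) = x*(2 - 3*x).
Note φ(0) = φ(1) = 0, so the boundary term u·φ vanishes.
LHS = ∫_0^1 u(x) φ'(x) dx = ∫_0^1 (6*x^5 - 4*x^4 + 6*x^3 - x^2 - 2*x) dx. Term by term:
  ∫_0^1 6*x^5 dx = 1;  ∫_0^1 -4*x^4 dx = -4/5;  ∫_0^1 6*x^3 dx = 3/2;
  ∫_0^1 -x^2 dx = -1/3;  ∫_0^1 -2*x dx = -1.
Sum: 1 − 4/5 + 3/2 − 1/3 − 1 = 11/30.
So LHS = 11/30.
∫_0^1 v(x) φ(x) dx = ∫_0^1 (6*x^5 - 6*x^4 + x^3 - x^2) dx. Term by term:
  ∫_0^1 6*x^5 dx = 1;  ∫_0^1 -6*x^4 dx = -6/5;  ∫_0^1 x^3 dx = 1/4;
  ∫_0^1 -x^2 dx = -1/3.
Sum: 1 − 6/5 + 1/4 − 1/3 = -17/60.
So RHS = -∫_0^1 v(x) φ(x) dx = 17/60.
LHS − RHS = 1/12 ≠ 0, so the identity fails.
(For a valid weak derivative the identity must hold for EVERY test function, in particular this one. The failure shows v is NOT the weak derivative of u.)
Correct weak derivative would be u'(x) = -6*x**2 - 2.


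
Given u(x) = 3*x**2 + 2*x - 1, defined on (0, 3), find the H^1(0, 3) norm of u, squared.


||u||_{H^1}^2 = 5457/5

The H^1 norm (squared) on an interval (0, L) is
  ||u||_{H^1}^2 = ∫_0^L u(x)^2 dx + ∫_0^L u'(x)^2 dx.
Compute u'(x) = 6*x + 2.
Then u(x)^2 = 9*x**4 + 12*x**3 - 2*x**2 - 4*x + 1 and u'(x)^2 = 36*x**2 + 24*x + 4.
Integrate each monomial from 0 to 3 using ∫_0^3 c·x^n dx = c·3^(n+1)/(n+1):
  ∫_0^3 u(x)^2 dx = ∫_0^3 (9*x^4 + 12*x^3 - 2*x^2 - 4*x + 1) dx. Term by term:
    ∫_0^3 9*x^4 dx = 2187/5;  ∫_0^3 12*x^3 dx = 243;  ∫_0^3 -2*x^2 dx = -18;
    ∫_0^3 -4*x dx = -18;  ∫_0^3 1 dx = 3.
  Sum: 2187/5 + 243 − 18 − 18 + 3 = 3237/5.
  ∫_0^3 u'(x)^2 dx = ∫_0^3 (36*x^2 + 24*x + 4) dx. Term by term:
    ∫_0^3 36*x^2 dx = 324;  ∫_0^3 24*x dx = 108;  ∫_0^3 4 dx = 12.
  Sum: 324 + 108 + 12 = 444.
Adding: ||u||_{H^1}^2 = 3237/5 + 444 = 5457/5.


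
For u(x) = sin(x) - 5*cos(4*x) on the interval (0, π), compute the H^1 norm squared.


||u||_{H^1(0,π)}^2 = 68/3 + 427*π/2

u'(x) = 20*sin(4*x) + cos(x).
Expand u² and (u')² and integrate term by term on (0, π), using: for integers n ≥ 1, ∫_0^π sin²(nx) dx = ∫_0^π cos²(nx) dx = π/2; for n ≠ n', ∫_0^π sin(nx)sin(n'x) dx = ∫_0^π cos(nx)cos(n'x) dx = 0; and by product-to-sum, ∫_0^π sin(nx)cos(n'x) dx = ½∫_0^π [sin((n+n')x) + sin((n−n')x)] dx, which is 0 when n+n' is even and 2n/(n²−n'²) when n+n' is odd (it need not vanish on (0, π)).
  u² squared terms: (-5)²·∫cos(4x)² dx = 25·π/2 = 25*π/2;  (1)²·∫sin(x)² dx = 1·π/2 = π/2.
  u² cross terms: 2·(-5)·(1)·∫cos(4x)·sin(x) dx = -10·(-2/15) = 4/3.
  So ∫_0^π u² dx = 25*π/2 + π/2 + 4/3 = 4/3 + 13*π.
  (u')² squared terms: (20)²·∫sin(4x)² dx = 400·π/2 = 200*π;  (1)²·∫cos(x)² dx = 1·π/2 = π/2.
  (u')² cross terms: 2·(20)·(1)·∫sin(4x)·cos(x) dx = 40·(8/15) = 64/3.
  So ∫_0^π (u')² dx = 200*π + π/2 + 64/3 = 64/3 + 401*π/2.
||u||_{H^1}^2 = (4/3 + 13*π) + (64/3 + 401*π/2) = 68/3 + 427*π/2.


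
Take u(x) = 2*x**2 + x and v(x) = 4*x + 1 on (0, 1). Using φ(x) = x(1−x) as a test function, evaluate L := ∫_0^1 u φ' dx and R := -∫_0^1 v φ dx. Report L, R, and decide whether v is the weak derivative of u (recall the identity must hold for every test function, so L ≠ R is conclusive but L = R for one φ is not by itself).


LHS = -1/2, RHS = -1/2. Yes, v = u' weakly.

u(x) = 2*x**2 + x, classical derivative u'(x) = 4*x + 1.
φ(x) = x(1−x), so φ'(x) = 1 - 2*x.
Note φ(0) = φ(1) = 0, so the boundary term u·φ vanishes.
LHS = ∫_0^1 u(x) φ'(x) dx = ∫_0^1 (-4*x^3 + x) dx. Term by term:
  ∫_0^1 -4*x^3 dx = -1;  ∫_0^1 x dx = 1/2.
Sum: -1 + 1/2 = -1/2.
So LHS = -1/2.
∫_0^1 v(x) φ(x) dx = ∫_0^1 (-4*x^3 + 3*x^2 + x) dx. Term by term:
  ∫_0^1 -4*x^3 dx = -1;  ∫_0^1 3*x^2 dx = 1;  ∫_0^1 x dx = 1/2.
Sum: -1 + 1 + 1/2 = 1/2.
So RHS = -∫_0^1 v(x) φ(x) dx = -1/2.
LHS = RHS, so the identity holds for this test φ.
Moreover u is smooth here and v(x) = u'(x) = 4*x + 1 pointwise, so the identity holds for every test function. Hence v is the weak derivative of u.


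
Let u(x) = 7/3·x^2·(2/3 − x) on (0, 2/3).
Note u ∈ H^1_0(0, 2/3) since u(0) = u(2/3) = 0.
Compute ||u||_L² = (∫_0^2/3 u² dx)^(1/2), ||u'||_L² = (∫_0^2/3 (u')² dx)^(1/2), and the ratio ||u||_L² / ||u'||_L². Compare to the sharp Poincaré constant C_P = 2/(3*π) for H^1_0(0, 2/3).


||u||_L² / ||u'||_L² = sqrt(14)/21 < C_P = 2/(3*π).

u(x) = 7/3·x^2·(2/3 − x), so u'(x) = 7*x*(4 - 9*x)/9.
u(x) = 7/3·x^2·(2/3 − x) vanishes at x = 0 and x = 2/3, so u ∈ H^1_0(0, 2/3). Differentiate via the product rule and integrate the resulting polynomials term by term.
  ∫_0^2/3 u² dx = ∫_0^2/3 (49*x^6/9 - 196*x^5/27 + 196*x^4/81) dx. Term by term:
    ∫_0^2/3 49*x^6/9 dx = 896/19683;  ∫_0^2/3 -196*x^5/27 dx = -6272/59049;  ∫_0^2/3 196*x^4/81 dx = 6272/98415.
  Sum: 896/19683 − 6272/59049 + 6272/98415 = 896/295245.
  ∫_0^2/3 (u')² dx = ∫_0^2/3 (49*x^4 - 392*x^3/9 + 784*x^2/81) dx. Term by term:
    ∫_0^2/3 49*x^4 dx = 1568/1215;  ∫_0^2/3 -392*x^3/9 dx = -1568/729;  ∫_0^2/3 784*x^2/81 dx = 6272/6561.
  Sum: 1568/1215 − 1568/729 + 6272/6561 = 3136/32805.
∫_0^2/3 u² dx = 896/295245, so ||u||_L² = 8*sqrt(70)/1215.
∫_0^2/3 (u')² dx = 3136/32805, so ||u'||_L² = 56*sqrt(5)/405.
Ratio ||u||_L² / ||u'||_L² = sqrt(14)/21.
Sharp Poincaré constant on H^1_0(0, 2/3) is C_P = L/π = 2/(3*π), achieved by sin(3*π/2·x).
A polynomial bump cannot attain the sharp Poincaré constant (only the first sine eigenfunction does), so the ratio is strictly less than C_P, consistent with ||u||_L² ≤ C_P ||u'||_L².


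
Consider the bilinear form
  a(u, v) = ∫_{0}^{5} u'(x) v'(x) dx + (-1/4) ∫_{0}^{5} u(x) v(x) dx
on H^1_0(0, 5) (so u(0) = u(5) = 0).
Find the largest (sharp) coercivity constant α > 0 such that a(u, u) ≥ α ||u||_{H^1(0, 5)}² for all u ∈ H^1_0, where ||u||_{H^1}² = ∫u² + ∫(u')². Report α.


α = (-25/4 + π^2)/(π^2 + 25)

Coercivity of a(·,·) on H^1_0(0, 5) means a(u, u) ≥ α ||u||_{H^1}² for every u ∈ H^1_0.
The interval has length L = 5, and Poincaré/coercivity depend only on L. Here a(u, u) = ∫(u')² + (-1/4)·∫u².
Here c = -1/4 < 0 with |c| < (π/L)² = π^2/25, so coercivity still holds. The condition a(u,u) ≥ α||u||_{H^1}² reads (1−α)∫(u')² ≥ (α−c)∫u². Any admissible α is ≤ 1 (rapidly oscillating u have ∫u²/∫(u')² → 0), and α = 1 would force 0 ≥ (1−c)∫u², impossible since c < 1; so 1−α > 0. By the sharp Poincaré inequality on H^1_0 of an interval of length L, ∫(u')² ≥ (π/L)²∫u² with equality for the first sine mode sin(π(x−x₀)/L) (x₀ the left endpoint), so the inequality holds for all u iff (1−α)(π/L)² ≥ α − c, i.e. α ≤ ((π/L)² + c)/((π/L)² + 1) = (1 + c(L/π)²)/(1 + (L/π)²). (Direct route, valid since c ≤ 0: Poincaré gives c∫u² ≥ c(L/π)²∫(u')², so a(u,u) ≥ (1 + c(L/π)²)∫(u')², while ||u||_{H^1}² ≤ (1 + (L/π)²)∫(u')²; dividing yields the same α.) With (π/L)² = π^2/25 and c = -1/4, the largest admissible constant is α = ((π/L)² + c)/((π/L)² + 1).
Simplifying, α = (-25/4 + π^2)/(π^2 + 25).


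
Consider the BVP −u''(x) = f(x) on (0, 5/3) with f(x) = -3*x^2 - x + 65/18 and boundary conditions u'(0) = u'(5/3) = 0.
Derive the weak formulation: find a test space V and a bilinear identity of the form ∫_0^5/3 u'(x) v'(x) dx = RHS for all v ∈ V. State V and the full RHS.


V = H^1(0, 5/3) (no boundary constraint on v; u is determined up to an additive constant); weak form: ∫_0^5/3 u'v' dx = ∫_0^5/3 (-3*x^2 - x + 65/18) v dx for all v ∈ V.

Multiply both sides by a test function v and integrate from 0 to 5/3:
  ∫_0^5/3 −u''(x) v(x) dx = ∫_0^5/3 f(x) v(x) dx.
Integrate the LHS by parts once:
  ∫_0^5/3 −u'' v dx = −[u'(x) v(x)]_0^5/3 + ∫_0^5/3 u'(x) v'(x) dx.
Thus ∫_0^5/3 u'(x) v'(x) dx = ∫_0^5/3 f(x) v(x) dx + [u'(x) v(x)]_0^5/3.
Choose V so that boundary terms are either known or forced to vanish.
u has homogeneous Neumann: u'(0) = u'(5/3) = 0. So [u' v]_0^5/3 = 0·v(5/3) − 0·v(0) = 0 for any v; take V = H^1(0, 5/3).
Weak formulation: find u (satisfying any essential BC) such that ∫_0^5/3 u'(x) v'(x) dx = ∫_0^5/3 f v dx for all v ∈ V (homogeneous Neumann, so boundary terms vanish).
Substituting f(x) = -3*x^2 - x + 65/18, the right-hand side is ∫_0^5/3 (-3*x^2 - x + 65/18) v dx.
Compatibility check (pure Neumann): taking v ≡ 1 ∈ V gives 0 = ∫_0^5/3 f dx + (0) − (0), i.e. ∫_0^5/3 f dx must equal u'(0) − u'(5/3) = 0. Indeed ∫_0^5/3 (-3*x^2 - x + 65/18) dx = 0, so the data are compatible. The solution is then unique only up to an additive constant (fix it e.g. by requiring ∫_0^5/3 u dx = 0).


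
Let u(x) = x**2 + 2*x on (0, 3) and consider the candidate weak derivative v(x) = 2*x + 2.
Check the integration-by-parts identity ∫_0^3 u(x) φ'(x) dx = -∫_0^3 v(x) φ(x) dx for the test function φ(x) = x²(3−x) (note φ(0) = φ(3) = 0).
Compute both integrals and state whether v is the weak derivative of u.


LHS = -189/5, RHS = -189/5. Yes, v = u' weakly.

u(x) = x**2 + 2*x, classical derivative u'(x) = 2*x + 2.
φ(x) = x²(3−x), so φ'(x) = 3*x*(2 - x).
Note φ(0) = φ(3) = 0, so the boundary term u·φ vanishes.
LHS = ∫_0^3 u(x) φ'(x) dx = ∫_0^3 (-3*x^4 + 12*x^2) dx. Term by term:
  ∫_0^3 -3*x^4 dx = -729/5;  ∫_0^3 12*x^2 dx = 108.
Sum: -729/5 + 108 = -189/5.
So LHS = -189/5.
∫_0^3 v(x) φ(x) dx = ∫_0^3 (-2*x^4 + 4*x^3 + 6*x^2) dx. Term by term:
  ∫_0^3 -2*x^4 dx = -486/5;  ∫_0^3 4*x^3 dx = 81;  ∫_0^3 6*x^2 dx = 54.
Sum: -486/5 + 81 + 54 = 189/5.
So RHS = -∫_0^3 v(x) φ(x) dx = -189/5.
LHS = RHS, so the identity holds for this test φ.
Moreover u is smooth here and v(x) = u'(x) = 2*x + 2 pointwise, so the identity holds for every test function. Hence v is the weak derivative of u.


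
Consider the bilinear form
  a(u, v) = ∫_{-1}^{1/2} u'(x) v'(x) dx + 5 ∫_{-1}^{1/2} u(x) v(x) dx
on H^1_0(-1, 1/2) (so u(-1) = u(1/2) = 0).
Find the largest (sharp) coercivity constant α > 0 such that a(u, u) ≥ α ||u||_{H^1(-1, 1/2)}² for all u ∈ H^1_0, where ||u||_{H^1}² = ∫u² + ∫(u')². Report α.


α = 1

Coercivity of a(·,·) on H^1_0(-1, 1/2) means a(u, u) ≥ α ||u||_{H^1}² for every u ∈ H^1_0.
The interval has length L = 3/2, and Poincaré/coercivity depend only on L. Here a(u, u) = ∫(u')² + (5)·∫u².
Here c = 5 ≥ 1, so a(u,u) = ∫(u')² + c∫u² ≥ ∫(u')² + ∫u² = ||u||_{H^1}², i.e. α = 1 works. No larger α is possible: a(u,u) ≥ α||u||_{H^1}² means (1−α)∫(u')² ≥ (α−c)∫u², and for the modes u_n = sin(nπ(x−x₀)/L) (x₀ the left endpoint) one has ∫u_n²/∫(u_n')² = (L/(nπ))² → 0, so a(u_n,u_n)/||u_n||_{H^1}² → 1. Hence the optimal constant is α = 1.
Therefore α = 1.


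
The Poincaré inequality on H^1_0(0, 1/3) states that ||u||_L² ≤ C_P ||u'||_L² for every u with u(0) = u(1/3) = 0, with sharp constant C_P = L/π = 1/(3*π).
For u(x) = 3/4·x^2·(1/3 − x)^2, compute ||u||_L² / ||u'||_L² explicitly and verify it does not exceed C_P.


||u||_L² / ||u'||_L² = sqrt(3)/18 < C_P = 1/(3*π).

u(x) = 3/4·x^2·(1/3 − x)^2, so u'(x) = x*(3*x - 1)*(6*x - 1)/6.
u(x) = 3/4·x^2·(1/3 − x)^2 vanishes at x = 0 and x = 1/3, so u ∈ H^1_0(0, 1/3). Differentiate via the product rule and integrate the resulting polynomials term by term.
  ∫_0^1/3 u² dx = ∫_0^1/3 (9*x^8/16 - 3*x^7/4 + 3*x^6/8 - x^5/12 + x^4/144) dx. Term by term:
    ∫_0^1/3 9*x^8/16 dx = 1/314928;  ∫_0^1/3 -3*x^7/4 dx = -1/69984;  ∫_0^1/3 3*x^6/8 dx = 1/40824;
    ∫_0^1/3 -x^5/12 dx = -1/52488;  ∫_0^1/3 x^4/144 dx = 1/174960.
  Sum: 1/314928 − 1/69984 + 1/40824 − 1/52488 + 1/174960 = 1/22044960.
  ∫_0^1/3 (u')² dx = ∫_0^1/3 (9*x^6 - 9*x^5 + 13*x^4/4 - x^3/2 + x^2/36) dx. Term by term:
    ∫_0^1/3 9*x^6 dx = 1/1701;  ∫_0^1/3 -9*x^5 dx = -1/486;  ∫_0^1/3 13*x^4/4 dx = 13/4860;
    ∫_0^1/3 -x^3/2 dx = -1/648;  ∫_0^1/3 x^2/36 dx = 1/2916.
  Sum: 1/1701 − 1/486 + 13/4860 − 1/648 + 1/2916 = 1/204120.
∫_0^1/3 u² dx = 1/22044960, so ||u||_L² = sqrt(210)/68040.
∫_0^1/3 (u')² dx = 1/204120, so ||u'||_L² = sqrt(70)/3780.
Ratio ||u||_L² / ||u'||_L² = sqrt(3)/18.
Sharp Poincaré constant on H^1_0(0, 1/3) is C_P = L/π = 1/(3*π), achieved by sin(3*π·x).
A polynomial bump cannot attain the sharp Poincaré constant (only the first sine eigenfunction does), so the ratio is strictly less than C_P, consistent with ||u||_L² ≤ C_P ||u'||_L².


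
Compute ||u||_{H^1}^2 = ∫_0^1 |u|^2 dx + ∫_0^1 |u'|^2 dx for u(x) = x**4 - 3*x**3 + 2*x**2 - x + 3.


||u||_{H^1}^2 = 10253/1260

The H^1 norm (squared) on an interval (0, L) is
  ||u||_{H^1}^2 = ∫_0^L u(x)^2 dx + ∫_0^L u'(x)^2 dx.
Compute u'(x) = 4*x**3 - 9*x**2 + 4*x - 1.
Then u(x)^2 = x**8 - 6*x**7 + 13*x**6 - 14*x**5 + 16*x**4 - 22*x**3 + 13*x**2 - 6*x + 9 and u'(x)^2 = 16*x**6 - 72*x**5 + 113*x**4 - 80*x**3 + 34*x**2 - 8*x + 1.
Integrate each monomial from 0 to 1 using ∫_0^1 c·x^n dx = c·1^(n+1)/(n+1):
  ∫_0^1 u(x)^2 dx = ∫_0^1 (x^8 - 6*x^7 + 13*x^6 - 14*x^5 + 16*x^4 - 22*x^3 + 13*x^2 - 6*x + 9) dx. Term by term:
    ∫_0^1 x^8 dx = 1/9;  ∫_0^1 -6*x^7 dx = -3/4;  ∫_0^1 13*x^6 dx = 13/7;
    ∫_0^1 -14*x^5 dx = -7/3;  ∫_0^1 16*x^4 dx = 16/5;  ∫_0^1 -22*x^3 dx = -11/2;
    ∫_0^1 13*x^2 dx = 13/3;  ∫_0^1 -6*x dx = -3;  ∫_0^1 9 dx = 9.
  Sum: 1/9 − 3/4 + 13/7 − 7/3 + 16/5 − 11/2 + 13/3 − 3 + 9 = 8717/1260.
  ∫_0^1 u'(x)^2 dx = ∫_0^1 (16*x^6 - 72*x^5 + 113*x^4 - 80*x^3 + 34*x^2 - 8*x + 1) dx. Term by term:
    ∫_0^1 16*x^6 dx = 16/7;  ∫_0^1 -72*x^5 dx = -12;  ∫_0^1 113*x^4 dx = 113/5;
    ∫_0^1 -80*x^3 dx = -20;  ∫_0^1 34*x^2 dx = 34/3;  ∫_0^1 -8*x dx = -4;
    ∫_0^1 1 dx = 1.
  Sum: 16/7 − 12 + 113/5 − 20 + 34/3 − 4 + 1 = 128/105.
Adding: ||u||_{H^1}^2 = 8717/1260 + 128/105 = 10253/1260.


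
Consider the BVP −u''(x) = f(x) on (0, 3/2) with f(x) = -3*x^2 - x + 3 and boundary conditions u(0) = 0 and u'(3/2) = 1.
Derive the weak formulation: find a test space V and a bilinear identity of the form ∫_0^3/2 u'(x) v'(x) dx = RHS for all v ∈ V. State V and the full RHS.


V = {v ∈ H^1(0, 3/2) : v(0) = 0} (test functions vanish at x = 0 where u is specified); weak form: ∫_0^3/2 u'v' dx = ∫_0^3/2 (-3*x^2 - x + 3) v dx + v(3/2) for all v ∈ V.

Multiply both sides by a test function v and integrate from 0 to 3/2:
  ∫_0^3/2 −u''(x) v(x) dx = ∫_0^3/2 f(x) v(x) dx.
Integrate the LHS by parts once:
  ∫_0^3/2 −u'' v dx = −[u'(x) v(x)]_0^3/2 + ∫_0^3/2 u'(x) v'(x) dx.
Thus ∫_0^3/2 u'(x) v'(x) dx = ∫_0^3/2 f(x) v(x) dx + [u'(x) v(x)]_0^3/2.
Choose V so that boundary terms are either known or forced to vanish.
Mixed BC: u(0) = 0 (Dirichlet) and u'(3/2) = 1 (Neumann). Define V = {v ∈ H^1(0, 3/2) : v(0) = 0}. Then [u' v]_0^3/2 = u'(3/2)·v(3/2) − u'(0)·0 = v(3/2).
Weak formulation: find u (satisfying any essential BC) such that ∫_0^3/2 u'(x) v'(x) dx = ∫_0^3/2 f v dx + v(3/2) for all v ∈ V (Dirichlet at 0 absorbed into V; Neumann datum at x = 3/2 contributes the boundary term).
Substituting f(x) = -3*x^2 - x + 3, the right-hand side is ∫_0^3/2 (-3*x^2 - x + 3) v dx + v(3/2).


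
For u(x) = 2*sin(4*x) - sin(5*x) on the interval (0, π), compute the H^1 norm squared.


||u||_{H^1(0,π)}^2 = 47*π

u'(x) = 8*cos(4*x) - 5*cos(5*x).
Expand u² and (u')² and integrate term by term on (0, π), using: for integers n ≥ 1, ∫_0^π sin²(nx) dx = ∫_0^π cos²(nx) dx = π/2; for n ≠ n', ∫_0^π sin(nx)sin(n'x) dx = ∫_0^π cos(nx)cos(n'x) dx = 0; and by product-to-sum, ∫_0^π sin(nx)cos(n'x) dx = ½∫_0^π [sin((n+n')x) + sin((n−n')x)] dx, which is 0 when n+n' is even and 2n/(n²−n'²) when n+n' is odd (it need not vanish on (0, π)).
  u² squared terms: (-1)²·∫sin(5x)² dx = 1·π/2 = π/2;  (2)²·∫sin(4x)² dx = 4·π/2 = 2*π.
  u² cross terms: 2·(-1)·(2)·∫sin(5x)·sin(4x) dx = -4·(0) = 0.
  So ∫_0^π u² dx = π/2 + 2*π + 0 = 5*π/2.
  (u')² squared terms: (-5)²·∫cos(5x)² dx = 25·π/2 = 25*π/2;  (8)²·∫cos(4x)² dx = 64·π/2 = 32*π.
  (u')² cross terms: 2·(-5)·(8)·∫cos(5x)·cos(4x) dx = -80·(0) = 0.
  So ∫_0^π (u')² dx = 25*π/2 + 32*π + 0 = 89*π/2.
||u||_{H^1}^2 = (5*π/2) + (89*π/2) = 47*π.


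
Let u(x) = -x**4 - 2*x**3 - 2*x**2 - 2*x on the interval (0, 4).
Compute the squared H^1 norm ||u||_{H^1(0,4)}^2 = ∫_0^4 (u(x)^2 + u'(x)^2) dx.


||u||_{H^1}^2 = 11409520/63

The H^1 norm (squared) on an interval (0, L) is
  ||u||_{H^1}^2 = ∫_0^L u(x)^2 dx + ∫_0^L u'(x)^2 dx.
Compute u'(x) = -4*x**3 - 6*x**2 - 4*x - 2.
Then u(x)^2 = x**8 + 4*x**7 + 8*x**6 + 12*x**5 + 12*x**4 + 8*x**3 + 4*x**2 and u'(x)^2 = 16*x**6 + 48*x**5 + 68*x**4 + 64*x**3 + 40*x**2 + 16*x + 4.
Integrate each monomial from 0 to 4 using ∫_0^4 c·x^n dx = c·4^(n+1)/(n+1):
  ∫_0^4 u(x)^2 dx = ∫_0^4 (x^8 + 4*x^7 + 8*x^6 + 12*x^5 + 12*x^4 + 8*x^3 + 4*x^2) dx. Term by term:
    ∫_0^4 x^8 dx = 262144/9;  ∫_0^4 4*x^7 dx = 32768;  ∫_0^4 8*x^6 dx = 131072/7;
    ∫_0^4 12*x^5 dx = 8192;  ∫_0^4 12*x^4 dx = 12288/5;  ∫_0^4 8*x^3 dx = 512;
    ∫_0^4 4*x^2 dx = 256/3.
  Sum: 262144/9 + 32768 + 131072/7 + 8192 + 12288/5 + 512 + 256/3 = 28937984/315.
  ∫_0^4 u'(x)^2 dx = ∫_0^4 (16*x^6 + 48*x^5 + 68*x^4 + 64*x^3 + 40*x^2 + 16*x + 4) dx. Term by term:
    ∫_0^4 16*x^6 dx = 262144/7;  ∫_0^4 48*x^5 dx = 32768;  ∫_0^4 68*x^4 dx = 69632/5;
    ∫_0^4 64*x^3 dx = 4096;  ∫_0^4 40*x^2 dx = 2560/3;  ∫_0^4 16*x dx = 128;
    ∫_0^4 4 dx = 16.
  Sum: 262144/7 + 32768 + 69632/5 + 4096 + 2560/3 + 128 + 16 = 9369872/105.
Adding: ||u||_{H^1}^2 = 28937984/315 + 9369872/105 = 11409520/63.


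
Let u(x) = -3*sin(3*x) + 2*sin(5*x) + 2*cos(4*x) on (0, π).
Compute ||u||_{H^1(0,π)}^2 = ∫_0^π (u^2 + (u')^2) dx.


||u||_{H^1(0,π)}^2 = 20536/63 + 131*π

u'(x) = -8*sin(4*x) - 9*cos(3*x) + 10*cos(5*x).
Expand u² and (u')² and integrate term by term on (0, π), using: for integers n ≥ 1, ∫_0^π sin²(nx) dx = ∫_0^π cos²(nx) dx = π/2; for n ≠ n', ∫_0^π sin(nx)sin(n'x) dx = ∫_0^π cos(nx)cos(n'x) dx = 0; and by product-to-sum, ∫_0^π sin(nx)cos(n'x) dx = ½∫_0^π [sin((n+n')x) + sin((n−n')x)] dx, which is 0 when n+n' is even and 2n/(n²−n'²) when n+n' is odd (it need not vanish on (0, π)).
  u² squared terms: (-3)²·∫sin(3x)² dx = 9·π/2 = 9*π/2;  (2)²·∫cos(4x)² dx = 4·π/2 = 2*π;  (2)²·∫sin(5x)² dx = 4·π/2 = 2*π.
  u² cross terms: 2·(-3)·(2)·∫sin(3x)·cos(4x) dx = -12·(-6/7) = 72/7;  2·(-3)·(2)·∫sin(3x)·sin(5x) dx = -12·(0) = 0;  2·(2)·(2)·∫cos(4x)·sin(5x) dx = 8·(10/9) = 80/9.
  So ∫_0^π u² dx = 9*π/2 + 2*π + 2*π + 72/7 + 0 + 80/9 = 1208/63 + 17*π/2.
  (u')² squared terms: (-9)²·∫cos(3x)² dx = 81·π/2 = 81*π/2;  (-8)²·∫sin(4x)² dx = 64·π/2 = 32*π;  (10)²·∫cos(5x)² dx = 100·π/2 = 50*π.
  (u')² cross terms: 2·(-9)·(-8)·∫cos(3x)·sin(4x) dx = 144·(8/7) = 1152/7;  2·(-9)·(10)·∫cos(3x)·cos(5x) dx = -180·(0) = 0;  2·(-8)·(10)·∫sin(4x)·cos(5x) dx = -160·(-8/9) = 1280/9.
  So ∫_0^π (u')² dx = 81*π/2 + 32*π + 50*π + 1152/7 + 0 + 1280/9 = 19328/63 + 245*π/2.
||u||_{H^1}^2 = (1208/63 + 17*π/2) + (19328/63 + 245*π/2) = 20536/63 + 131*π.


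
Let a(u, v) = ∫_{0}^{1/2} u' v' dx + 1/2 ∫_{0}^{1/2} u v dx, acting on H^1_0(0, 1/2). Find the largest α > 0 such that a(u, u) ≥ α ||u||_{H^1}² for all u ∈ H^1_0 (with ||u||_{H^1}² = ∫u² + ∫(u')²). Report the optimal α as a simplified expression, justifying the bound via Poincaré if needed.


α = (1 + 8*π^2)/(2*(1 + 4*π^2))

Coercivity of a(·,·) on H^1_0(0, 1/2) means a(u, u) ≥ α ||u||_{H^1}² for every u ∈ H^1_0.
The interval has length L = 1/2, and Poincaré/coercivity depend only on L. Here a(u, u) = ∫(u')² + (1/2)·∫u².
Here 0 < c = 1/2 < 1. The condition a(u,u) ≥ α||u||_{H^1}² reads (1−α)∫(u')² ≥ (α−c)∫u². Any admissible α is ≤ 1 (rapidly oscillating u have ∫u²/∫(u')² → 0), and α = 1 would force 0 ≥ (1−c)∫u², impossible since c < 1; so 1−α > 0. By the sharp Poincaré inequality on H^1_0 of an interval of length L, ∫(u')² ≥ (π/L)²∫u² with equality for the first sine mode sin(π(x−x₀)/L) (x₀ the left endpoint), so the inequality holds for all u iff (1−α)(π/L)² ≥ α − c, i.e. α ≤ ((π/L)² + c)/((π/L)² + 1) = (1 + c(L/π)²)/(1 + (L/π)²). With (π/L)² = 4*π^2 and c = 1/2, the largest admissible constant is α = ((π/L)² + c)/((π/L)² + 1).
Simplifying, α = (1 + 8*π^2)/(2*(1 + 4*π^2)).
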